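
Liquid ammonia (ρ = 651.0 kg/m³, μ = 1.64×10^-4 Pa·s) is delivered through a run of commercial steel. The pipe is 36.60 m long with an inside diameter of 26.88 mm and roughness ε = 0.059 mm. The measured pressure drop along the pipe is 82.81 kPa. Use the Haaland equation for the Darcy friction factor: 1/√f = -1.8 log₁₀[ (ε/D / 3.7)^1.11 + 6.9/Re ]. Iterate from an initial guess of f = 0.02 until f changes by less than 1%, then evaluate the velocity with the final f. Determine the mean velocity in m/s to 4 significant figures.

Rearranging Darcy-Weisbach: V = √(2·ΔP·D/(f·L·ρ)). With ε/D = 5.9e-05/0.02688 = 0.00219, iterate starting from f = 0.02:
  f = 0.02 → V = √(2·8.281e+04·0.02688/(0.02·36.6·651)) = 3.057 m/s; Re = ρVD/μ = 3.261e+05; f → 0.02452
  f = 0.02452 → V = 2.761 m/s; Re = 2.946e+05; f → 0.02457
Converged (Δf/f < 1%). With the final f = 0.02457: V = √(2·8.281e+04·0.02688/(0.02457·36.6·651)) = 2.758 m/s.

V ≈ 2.758 m/s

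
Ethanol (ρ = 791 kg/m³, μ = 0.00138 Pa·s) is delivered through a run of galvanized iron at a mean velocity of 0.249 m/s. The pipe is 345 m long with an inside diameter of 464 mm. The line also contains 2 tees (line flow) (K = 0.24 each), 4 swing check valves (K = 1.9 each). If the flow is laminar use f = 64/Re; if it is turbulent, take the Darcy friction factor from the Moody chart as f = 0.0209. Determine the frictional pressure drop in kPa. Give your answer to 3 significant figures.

ΔP ≈ 0.579 kPa

Reynolds number Re = ρVD/μ = 791 · 0.249 · 0.464 / 0.00138 = 6.622e+04.
Re > 4000 → turbulent; use the Moody-chart value f = 0.0209.
Total minor-loss coefficient ΣK = 2·0.24 + 4·1.9 = 8.08.
ΔP = [f·L/D + ΣK]·(ρV²/2) = [0.0209·345/0.464 + 8.08]·(791·0.249²/2) = [15.54 + 8.08]·24.52 = 579.2 Pa.
ΔP = 579.2 Pa = 0.579 kPa.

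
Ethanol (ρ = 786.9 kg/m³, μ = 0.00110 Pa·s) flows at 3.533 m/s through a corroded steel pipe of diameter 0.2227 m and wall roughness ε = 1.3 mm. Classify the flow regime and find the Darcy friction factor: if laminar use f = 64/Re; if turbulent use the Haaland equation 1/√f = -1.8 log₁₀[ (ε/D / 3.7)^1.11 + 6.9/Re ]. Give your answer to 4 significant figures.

Re = ρVD/μ = 786.9·3.533·0.2227/0.0011 = 5.628e+05.
Re > 4000 → turbulent. ε/D = 0.0013/0.2227 = 0.00584; Haaland: 1/√f = -1.8 log₁₀[0.000776 + 1.23e-05] = 5.586, so f = 0.03205.

f ≈ 0.03205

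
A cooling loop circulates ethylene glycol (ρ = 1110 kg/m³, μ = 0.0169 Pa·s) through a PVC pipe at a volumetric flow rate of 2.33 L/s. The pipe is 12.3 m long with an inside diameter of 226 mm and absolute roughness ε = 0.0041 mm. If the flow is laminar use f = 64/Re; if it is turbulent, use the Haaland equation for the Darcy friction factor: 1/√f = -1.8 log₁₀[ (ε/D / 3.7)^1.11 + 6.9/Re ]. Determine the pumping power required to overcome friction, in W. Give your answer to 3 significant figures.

Q = 2.33 L/s = 2.33/1000 = 0.00233 m³/s.
Cross-sectional area A = πD²/4 = π(0.226)²/4 = 0.04011 m²; mean velocity V = Q/A = 0.00233/0.04011 = 0.05808 m/s.
Reynolds number Re = ρVD/μ = 1110 · 0.05808 · 0.226 / 0.0169 = 862.2.
Re < 2300 → laminar flow, so f = 64/Re = 64/862.2 = 0.07423 (the turbulent correlation is not needed).
Darcy-Weisbach: ΔP = f(L/D)(ρV²/2) = 0.07423·(12.3/0.226)·(1110·0.05808²/2) = 0.07423·54.42·1.872 = 7.564 Pa.
Pumping power P = QΔP = 0.00233·7.564 = 0.01763 W = 0.0176 W.

P ≈ 0.0176 W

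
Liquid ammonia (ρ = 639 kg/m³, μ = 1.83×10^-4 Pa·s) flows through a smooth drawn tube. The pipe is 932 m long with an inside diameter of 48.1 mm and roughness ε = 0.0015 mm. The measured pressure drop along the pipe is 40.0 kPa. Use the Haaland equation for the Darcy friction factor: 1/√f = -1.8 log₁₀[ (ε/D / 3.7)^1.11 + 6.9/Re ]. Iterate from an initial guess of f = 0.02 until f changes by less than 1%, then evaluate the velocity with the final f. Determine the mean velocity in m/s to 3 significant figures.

Rearranging Darcy-Weisbach: V = √(2·ΔP·D/(f·L·ρ)). With ε/D = 1.5e-06/0.0481 = 3.12e-05, iterate starting from f = 0.02:
  f = 0.02 → V = √(2·4e+04·0.0481/(0.02·932·639)) = 0.5684 m/s; Re = ρVD/μ = 9.546e+04; f → 0.01812
  f = 0.01812 → V = 0.5972 m/s; Re = 1.003e+05; f → 0.01794
  f = 0.01794 → V = 0.6002 m/s; Re = 1.008e+05; f → 0.01792
Converged (Δf/f < 1%). With the final f = 0.01792: V = √(2·4e+04·0.0481/(0.01792·932·639)) = 0.6005 m/s.

V ≈ 0.600 m/s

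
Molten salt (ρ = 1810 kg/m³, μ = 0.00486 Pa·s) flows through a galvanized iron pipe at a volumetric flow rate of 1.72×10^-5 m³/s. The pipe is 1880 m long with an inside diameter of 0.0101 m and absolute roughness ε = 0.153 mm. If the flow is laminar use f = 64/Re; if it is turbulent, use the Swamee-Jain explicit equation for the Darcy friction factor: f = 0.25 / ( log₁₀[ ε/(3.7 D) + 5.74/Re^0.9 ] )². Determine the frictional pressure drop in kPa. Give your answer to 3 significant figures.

ΔP ≈ 615 kPa

Cross-sectional area A = πD²/4 = π(0.0101)²/4 = 8.012e-05 m²; mean velocity V = Q/A = 1.72e-05/8.012e-05 = 0.2147 m/s.
Reynolds number Re = ρVD/μ = 1810 · 0.2147 · 0.0101 / 0.00486 = 807.5.
Re < 2300 → laminar flow, so f = 64/Re = 64/807.5 = 0.07925 (the turbulent correlation is not needed).
Darcy-Weisbach: ΔP = f(L/D)(ρV²/2) = 0.07925·(1880/0.0101)·(1810·0.2147²/2) = 0.07925·1.861e+05·41.71 = 6.153e+05 Pa.
ΔP = 6.153e+05 Pa = 615 kPa.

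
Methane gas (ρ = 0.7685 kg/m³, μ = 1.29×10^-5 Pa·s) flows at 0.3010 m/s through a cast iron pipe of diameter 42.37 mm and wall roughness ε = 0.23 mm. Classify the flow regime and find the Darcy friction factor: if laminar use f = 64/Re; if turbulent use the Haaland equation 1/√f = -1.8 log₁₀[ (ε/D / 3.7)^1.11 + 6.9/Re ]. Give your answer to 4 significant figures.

Re = ρVD/μ = 0.7685·0.301·0.04237/1.29e-05 = 759.8.
Re < 2300 → laminar, so f = 64/Re = 0.08424 (roughness is irrelevant in laminar flow).

f ≈ 0.08424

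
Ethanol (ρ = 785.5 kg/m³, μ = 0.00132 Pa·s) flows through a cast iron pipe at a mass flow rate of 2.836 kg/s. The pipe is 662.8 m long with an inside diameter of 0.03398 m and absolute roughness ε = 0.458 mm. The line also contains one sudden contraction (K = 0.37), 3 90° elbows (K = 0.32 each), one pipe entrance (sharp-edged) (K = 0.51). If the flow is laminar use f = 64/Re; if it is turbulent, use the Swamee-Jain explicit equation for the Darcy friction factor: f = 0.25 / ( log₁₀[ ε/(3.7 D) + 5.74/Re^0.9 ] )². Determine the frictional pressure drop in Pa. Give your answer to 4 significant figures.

ΔP ≈ 5225000 Pa

A = πD²/4 = π(0.03398)²/4 = 0.0009069 m²; mean velocity V = ṁ/(ρA) = 2.836/(785.5 · 0.0009069) = 3.981 m/s.
Reynolds number Re = ρVD/μ = 785.5 · 3.981 · 0.03398 / 0.00132 = 8.05e+04.
Re > 4000 → turbulent. Relative roughness ε/D = 0.000458/0.03398 = 0.0135. Swamee-Jain: f = 0.25/(log₁₀[0.0135/3.7 + 5.74/8.05e+04^0.9])² = 0.25/(log₁₀[0.00364 + 0.000221])² = 0.25/(-2.413)² = 0.04294.
Total minor-loss coefficient ΣK = 1·0.37 + 3·0.32 + 1·0.51 = 1.84.
ΔP = [f·L/D + ΣK]·(ρV²/2) = [0.04294·662.8/0.03398 + 1.84]·(785.5·3.981²/2) = [837.5 + 1.84]·6225 = 5.225e+06 Pa.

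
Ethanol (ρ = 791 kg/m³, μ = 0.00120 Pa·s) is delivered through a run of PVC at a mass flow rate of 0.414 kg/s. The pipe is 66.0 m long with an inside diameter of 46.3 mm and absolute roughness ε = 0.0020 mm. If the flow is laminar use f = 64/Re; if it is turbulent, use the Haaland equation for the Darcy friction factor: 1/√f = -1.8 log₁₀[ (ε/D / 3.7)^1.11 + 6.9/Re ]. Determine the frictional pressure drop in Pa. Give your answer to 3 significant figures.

ΔP ≈ 1710 Pa

A = πD²/4 = π(0.0463)²/4 = 0.001684 m²; mean velocity V = ṁ/(ρA) = 0.414/(791 · 0.001684) = 0.3109 m/s.
Reynolds number Re = ρVD/μ = 791 · 0.3109 · 0.0463 / 0.0012 = 9487.
Re > 4000 → turbulent. Relative roughness ε/D = 2e-06/0.0463 = 4.32e-05. Haaland: 1/√f = -1.8 log₁₀[(4.32e-05/3.7)^1.11 + 6.9/9487] = -1.8 log₁₀[3.35e-06 + 0.000727] = 5.645, so f = 0.03138.
Darcy-Weisbach: ΔP = f(L/D)(ρV²/2) = 0.03138·(66/0.0463)·(791·0.3109²/2) = 0.03138·1425·38.22 = 1710 Pa.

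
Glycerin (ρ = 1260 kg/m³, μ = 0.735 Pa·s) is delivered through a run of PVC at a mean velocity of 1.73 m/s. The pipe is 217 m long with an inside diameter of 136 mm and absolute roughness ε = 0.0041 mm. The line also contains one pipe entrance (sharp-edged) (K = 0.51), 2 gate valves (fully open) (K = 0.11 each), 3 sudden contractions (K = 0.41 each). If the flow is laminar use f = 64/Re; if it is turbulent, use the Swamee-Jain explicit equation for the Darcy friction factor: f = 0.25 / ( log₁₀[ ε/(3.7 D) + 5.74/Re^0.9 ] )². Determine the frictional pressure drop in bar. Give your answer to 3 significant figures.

ΔP ≈ 4.81 bar

Reynolds number Re = ρVD/μ = 1260 · 1.73 · 0.136 / 0.735 = 403.3.
Re < 2300 → laminar flow, so f = 64/Re = 64/403.3 = 0.1587 (the turbulent correlation is not needed).
Total minor-loss coefficient ΣK = 1·0.51 + 2·0.11 + 3·0.41 = 1.96.
ΔP = [f·L/D + ΣK]·(ρV²/2) = [0.1587·217/0.136 + 1.96]·(1260·1.73²/2) = [253.2 + 1.96]·1886 = 4.811e+05 Pa.
ΔP = 4.811e+05 Pa = 4.81 bar.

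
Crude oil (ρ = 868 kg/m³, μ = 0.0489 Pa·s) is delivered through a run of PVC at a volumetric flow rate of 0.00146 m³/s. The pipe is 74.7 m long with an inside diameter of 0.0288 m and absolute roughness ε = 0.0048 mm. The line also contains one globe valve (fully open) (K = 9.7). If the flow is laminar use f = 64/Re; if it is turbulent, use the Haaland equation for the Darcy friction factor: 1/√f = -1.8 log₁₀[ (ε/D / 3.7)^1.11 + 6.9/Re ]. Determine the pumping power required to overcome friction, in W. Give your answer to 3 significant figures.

P ≈ 492 W

Cross-sectional area A = πD²/4 = π(0.0288)²/4 = 0.0006514 m²; mean velocity V = Q/A = 0.00146/0.0006514 = 2.241 m/s.
Reynolds number Re = ρVD/μ = 868 · 2.241 · 0.0288 / 0.0489 = 1146.
Re < 2300 → laminar flow, so f = 64/Re = 64/1146 = 0.05586 (the turbulent correlation is not needed).
Total minor-loss coefficient ΣK = 1·9.7 = 9.7.
ΔP = [f·L/D + ΣK]·(ρV²/2) = [0.05586·74.7/0.0288 + 9.7]·(868·2.241²/2) = [144.9 + 9.7]·2180 = 3.37e+05 Pa.
Pumping power P = QΔP = 0.00146·3.37e+05 = 492.0 W = 492 W.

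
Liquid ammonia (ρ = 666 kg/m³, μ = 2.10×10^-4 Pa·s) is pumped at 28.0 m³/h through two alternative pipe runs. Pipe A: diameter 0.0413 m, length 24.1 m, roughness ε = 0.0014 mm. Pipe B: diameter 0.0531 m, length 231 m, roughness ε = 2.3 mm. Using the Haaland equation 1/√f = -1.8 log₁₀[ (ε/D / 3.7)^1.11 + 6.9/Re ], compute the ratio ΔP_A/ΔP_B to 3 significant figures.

ΔP_A/ΔP_B ≈ 0.0692

Pipe A: V = Q/A = 0.007778/0.00134 = 5.806 m/s; Re = 7.604e+05; ε/D = 3.39e-05; Haaland → f = 0.01268; ΔP_A = f(L/D)(ρV²/2) = 8.303e+04 Pa.
Pipe B: V = Q/A = 0.007778/0.002215 = 3.512 m/s; Re = 5.915e+05; ε/D = 0.0433; Haaland → f = 0.06719; ΔP_B = f(L/D)(ρV²/2) = 1.201e+06 Pa.
ΔP_A/ΔP_B = 8.303e+04/1.201e+06 = 0.0692.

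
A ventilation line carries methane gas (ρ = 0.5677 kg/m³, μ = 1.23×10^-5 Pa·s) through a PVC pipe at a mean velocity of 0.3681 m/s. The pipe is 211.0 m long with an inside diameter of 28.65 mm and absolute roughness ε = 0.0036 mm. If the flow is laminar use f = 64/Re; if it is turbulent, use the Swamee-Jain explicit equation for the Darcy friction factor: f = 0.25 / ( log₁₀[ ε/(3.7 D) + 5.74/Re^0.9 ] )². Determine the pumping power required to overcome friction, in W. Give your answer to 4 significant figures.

Reynolds number Re = ρVD/μ = 0.5677 · 0.3681 · 0.02865 / 1.23e-05 = 486.7.
Re < 2300 → laminar flow, so f = 64/Re = 64/486.7 = 0.1315 (the turbulent correlation is not needed).
Darcy-Weisbach: ΔP = f(L/D)(ρV²/2) = 0.1315·(211/0.02865)·(0.5677·0.3681²/2) = 0.1315·7365·0.03846 = 37.24 Pa.
Q = V·A = 0.3681·0.0006447 = 0.0002373 m³/s.
Pumping power P = QΔP = 0.0002373·37.24 = 0.0088381 W = 0.008838 W.

P ≈ 0.008838 W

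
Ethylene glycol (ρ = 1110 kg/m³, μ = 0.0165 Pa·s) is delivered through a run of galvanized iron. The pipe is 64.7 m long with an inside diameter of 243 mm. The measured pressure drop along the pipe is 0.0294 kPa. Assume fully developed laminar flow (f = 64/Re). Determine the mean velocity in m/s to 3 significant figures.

V ≈ 0.0508 m/s

For laminar flow, f = 64/Re with Re = ρVD/μ, so Darcy-Weisbach reduces to ΔP = 32μLV/D². Solving for V: V = ΔP·D²/(32μL) = 29.4·(0.243)²/(32·0.0165·64.7) = 0.05082 m/s.
Check: Re = ρVD/μ = 1110·0.05082·0.243/0.0165 = 830.7 < 2300, so the laminar assumption holds.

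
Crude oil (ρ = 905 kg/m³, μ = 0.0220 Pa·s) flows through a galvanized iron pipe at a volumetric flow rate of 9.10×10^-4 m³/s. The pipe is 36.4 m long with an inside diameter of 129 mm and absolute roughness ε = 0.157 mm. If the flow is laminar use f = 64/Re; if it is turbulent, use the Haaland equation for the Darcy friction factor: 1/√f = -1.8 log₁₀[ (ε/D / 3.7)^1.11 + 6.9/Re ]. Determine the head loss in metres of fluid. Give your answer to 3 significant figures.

Cross-sectional area A = πD²/4 = π(0.129)²/4 = 0.01307 m²; mean velocity V = Q/A = 0.00091/0.01307 = 0.06963 m/s.
Reynolds number Re = ρVD/μ = 905 · 0.06963 · 0.129 / 0.022 = 369.5.
Re < 2300 → laminar flow, so f = 64/Re = 64/369.5 = 0.1732 (the turbulent correlation is not needed).
Darcy-Weisbach: ΔP = f(L/D)(ρV²/2) = 0.1732·(36.4/0.129)·(905·0.06963²/2) = 0.1732·282.2·2.194 = 107.2 Pa.
Head loss h_f = ΔP/(ρg) = 107.2/(905·9.81) = 0.0121 m.

h_f ≈ 0.0121 m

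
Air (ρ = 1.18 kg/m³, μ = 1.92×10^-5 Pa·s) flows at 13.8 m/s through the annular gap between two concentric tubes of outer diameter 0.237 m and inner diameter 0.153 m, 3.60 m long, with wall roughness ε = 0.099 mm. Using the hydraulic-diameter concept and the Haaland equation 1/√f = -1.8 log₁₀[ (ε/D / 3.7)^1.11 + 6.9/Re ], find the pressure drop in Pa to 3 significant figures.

ΔP ≈ 112 Pa

Hydraulic diameter D_h = 4A/P = D_o - D_i = 0.237 - 0.153 = 0.084 m.
Re = ρVD_h/μ = 1.18·13.8·0.084/1.92e-05 = 7.124e+04.
ε/D_h = 9.9e-05/0.084 = 0.00118; Haaland gives 1/√f = -1.8 log₁₀[0.000131+9.69e-05] = 6.555, so f = 0.02327.
ΔP = f(L/D_h)(ρV²/2) = 0.02327·3.6/0.084·112.4 = 112.1 Pa.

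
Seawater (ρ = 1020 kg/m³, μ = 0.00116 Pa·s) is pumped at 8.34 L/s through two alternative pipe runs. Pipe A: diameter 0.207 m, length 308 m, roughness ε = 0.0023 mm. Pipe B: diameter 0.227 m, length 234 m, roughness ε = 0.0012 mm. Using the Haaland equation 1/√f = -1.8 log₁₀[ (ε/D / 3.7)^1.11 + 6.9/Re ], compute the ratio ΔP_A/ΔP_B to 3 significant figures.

ΔP_A/ΔP_B ≈ 2.05

Pipe A: V = Q/A = 0.00834/0.03365 = 0.2478 m/s; Re = 4.511e+04; ε/D = 1.11e-05; Haaland → f = 0.02123; ΔP_A = f(L/D)(ρV²/2) = 989.2 Pa.
Pipe B: V = Q/A = 0.00834/0.04047 = 0.2061 m/s; Re = 4.113e+04; ε/D = 5.29e-06; Haaland → f = 0.02166; ΔP_B = f(L/D)(ρV²/2) = 483.7 Pa.
ΔP_A/ΔP_B = 989.2/483.7 = 2.05.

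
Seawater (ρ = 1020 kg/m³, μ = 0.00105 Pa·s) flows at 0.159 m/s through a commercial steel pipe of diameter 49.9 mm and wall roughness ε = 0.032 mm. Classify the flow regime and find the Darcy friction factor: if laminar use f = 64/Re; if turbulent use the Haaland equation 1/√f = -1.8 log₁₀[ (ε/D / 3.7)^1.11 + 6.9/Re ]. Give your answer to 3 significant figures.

Re = ρVD/μ = 1020·0.159·0.0499/0.00105 = 7707.
Re > 4000 → turbulent. ε/D = 3.2e-05/0.0499 = 0.000641; Haaland: 1/√f = -1.8 log₁₀[6.69e-05 + 0.000895] = 5.43, so f = 0.03391.

f ≈ 0.0339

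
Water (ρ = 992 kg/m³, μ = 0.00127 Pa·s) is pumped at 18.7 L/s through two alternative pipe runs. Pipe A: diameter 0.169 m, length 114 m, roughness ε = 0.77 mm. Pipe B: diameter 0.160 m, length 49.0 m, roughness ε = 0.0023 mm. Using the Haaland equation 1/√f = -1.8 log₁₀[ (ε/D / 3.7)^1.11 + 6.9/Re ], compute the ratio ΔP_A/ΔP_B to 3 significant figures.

Pipe A: V = Q/A = 0.0187/0.02243 = 0.8336 m/s; Re = 1.1e+05; ε/D = 0.00456; Haaland → f = 0.03041; ΔP_A = f(L/D)(ρV²/2) = 7071 Pa.
Pipe B: V = Q/A = 0.0187/0.02011 = 0.9301 m/s; Re = 1.162e+05; ε/D = 1.44e-05; Haaland → f = 0.01734; ΔP_B = f(L/D)(ρV²/2) = 2278 Pa.
ΔP_A/ΔP_B = 7071/2278 = 3.10.

ΔP_A/ΔP_B ≈ 3.10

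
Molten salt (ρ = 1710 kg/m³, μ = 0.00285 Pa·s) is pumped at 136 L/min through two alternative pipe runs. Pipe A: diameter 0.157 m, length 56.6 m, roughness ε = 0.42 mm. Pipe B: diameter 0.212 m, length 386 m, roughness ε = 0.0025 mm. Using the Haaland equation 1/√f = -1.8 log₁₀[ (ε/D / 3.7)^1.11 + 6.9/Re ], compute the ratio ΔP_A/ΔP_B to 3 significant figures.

Pipe A: V = Q/A = 0.002267/0.01936 = 0.1171 m/s; Re = 1.103e+04; ε/D = 0.00268; Haaland → f = 0.03381; ΔP_A = f(L/D)(ρV²/2) = 142.9 Pa.
Pipe B: V = Q/A = 0.002267/0.0353 = 0.06421 m/s; Re = 8168; ε/D = 1.18e-05; Haaland → f = 0.03269; ΔP_B = f(L/D)(ρV²/2) = 209.8 Pa.
ΔP_A/ΔP_B = 142.9/209.8 = 0.681.

ΔP_A/ΔP_B ≈ 0.681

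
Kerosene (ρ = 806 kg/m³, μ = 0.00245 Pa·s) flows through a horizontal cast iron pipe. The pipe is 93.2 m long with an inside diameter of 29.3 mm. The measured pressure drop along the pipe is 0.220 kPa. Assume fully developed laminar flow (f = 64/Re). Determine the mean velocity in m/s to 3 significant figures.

V ≈ 0.0258 m/s

For laminar flow, f = 64/Re with Re = ρVD/μ, so Darcy-Weisbach reduces to ΔP = 32μLV/D². Solving for V: V = ΔP·D²/(32μL) = 220·(0.0293)²/(32·0.00245·93.2) = 0.02585 m/s.
Check: Re = ρVD/μ = 806·0.02585·0.0293/0.00245 = 249.2 < 2300, so the laminar assumption holds.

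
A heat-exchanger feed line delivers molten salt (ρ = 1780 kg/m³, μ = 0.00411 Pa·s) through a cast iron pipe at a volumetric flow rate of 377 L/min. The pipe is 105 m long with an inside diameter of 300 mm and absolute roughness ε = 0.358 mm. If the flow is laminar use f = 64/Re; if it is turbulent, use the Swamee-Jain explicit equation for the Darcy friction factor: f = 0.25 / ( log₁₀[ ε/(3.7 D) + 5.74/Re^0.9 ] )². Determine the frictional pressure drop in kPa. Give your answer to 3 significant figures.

Q = 377 L/min = 377/60000 = 0.006283 m³/s.
Cross-sectional area A = πD²/4 = π(0.3)²/4 = 0.07069 m²; mean velocity V = Q/A = 0.006283/0.07069 = 0.08889 m/s.
Reynolds number Re = ρVD/μ = 1780 · 0.08889 · 0.3 / 0.00411 = 1.155e+04.
Re > 4000 → turbulent. Relative roughness ε/D = 0.000358/0.3 = 0.00119. Swamee-Jain: f = 0.25/(log₁₀[0.00119/3.7 + 5.74/1.155e+04^0.9])² = 0.25/(log₁₀[0.000323 + 0.00127])² = 0.25/(-2.799)² = 0.03191.
Darcy-Weisbach: ΔP = f(L/D)(ρV²/2) = 0.03191·(105/0.3)·(1780·0.08889²/2) = 0.03191·350·7.032 = 78.55 Pa.
ΔP = 78.55 Pa = 0.0786 kPa.

ΔP ≈ 0.0786 kPa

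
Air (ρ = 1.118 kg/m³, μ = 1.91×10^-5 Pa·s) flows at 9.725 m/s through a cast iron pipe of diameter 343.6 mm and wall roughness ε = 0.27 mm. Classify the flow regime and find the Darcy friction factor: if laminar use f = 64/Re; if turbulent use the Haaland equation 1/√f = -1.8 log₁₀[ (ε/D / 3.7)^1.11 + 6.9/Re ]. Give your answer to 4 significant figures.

f ≈ 0.02004

Re = ρVD/μ = 1.118·9.725·0.3436/1.91e-05 = 1.956e+05.
Re > 4000 → turbulent. ε/D = 0.00027/0.3436 = 0.000786; Haaland: 1/√f = -1.8 log₁₀[8.38e-05 + 3.53e-05] = 7.064, so f = 0.02004.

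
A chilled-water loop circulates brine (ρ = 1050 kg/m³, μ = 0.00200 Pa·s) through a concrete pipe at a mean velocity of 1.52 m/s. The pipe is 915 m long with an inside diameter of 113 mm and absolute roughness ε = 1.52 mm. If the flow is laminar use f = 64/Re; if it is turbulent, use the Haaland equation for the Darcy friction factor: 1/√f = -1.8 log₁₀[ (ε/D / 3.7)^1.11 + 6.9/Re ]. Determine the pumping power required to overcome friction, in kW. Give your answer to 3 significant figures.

Reynolds number Re = ρVD/μ = 1050 · 1.52 · 0.113 / 0.002 = 9.017e+04.
Re > 4000 → turbulent. Relative roughness ε/D = 0.00152/0.113 = 0.0135. Haaland: 1/√f = -1.8 log₁₀[(0.0135/3.7)^1.11 + 6.9/9.017e+04] = -1.8 log₁₀[0.00196 + 7.65e-05] = 4.844, so f = 0.04262.
Darcy-Weisbach: ΔP = f(L/D)(ρV²/2) = 0.04262·(915/0.113)·(1050·1.52²/2) = 0.04262·8097·1213 = 4.186e+05 Pa.
Q = V·A = 1.52·0.01003 = 0.01524 m³/s.
Pumping power P = QΔP = 0.01524·4.186e+05 = 6381 W = 6.38 kW.

P ≈ 6.38 kW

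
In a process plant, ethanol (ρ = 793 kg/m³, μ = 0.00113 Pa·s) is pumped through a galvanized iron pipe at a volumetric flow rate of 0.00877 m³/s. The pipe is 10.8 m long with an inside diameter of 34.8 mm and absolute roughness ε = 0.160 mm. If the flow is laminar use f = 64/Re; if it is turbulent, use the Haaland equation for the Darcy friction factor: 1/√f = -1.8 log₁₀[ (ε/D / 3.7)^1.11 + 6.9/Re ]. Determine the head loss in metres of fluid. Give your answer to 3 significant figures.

Cross-sectional area A = πD²/4 = π(0.0348)²/4 = 0.0009511 m²; mean velocity V = Q/A = 0.00877/0.0009511 = 9.22 m/s.
Reynolds number Re = ρVD/μ = 793 · 9.22 · 0.0348 / 0.00113 = 2.252e+05.
Re > 4000 → turbulent. Relative roughness ε/D = 0.00016/0.0348 = 0.0046. Haaland: 1/√f = -1.8 log₁₀[(0.0046/3.7)^1.11 + 6.9/2.252e+05] = -1.8 log₁₀[0.000595 + 3.06e-05] = 5.766, so f = 0.03008.
Darcy-Weisbach: ΔP = f(L/D)(ρV²/2) = 0.03008·(10.8/0.0348)·(793·9.22²/2) = 0.03008·310.3·3.371e+04 = 3.146e+05 Pa.
Head loss h_f = ΔP/(ρg) = 3.146e+05/(793·9.81) = 40.4 m.

h_f ≈ 40.4 m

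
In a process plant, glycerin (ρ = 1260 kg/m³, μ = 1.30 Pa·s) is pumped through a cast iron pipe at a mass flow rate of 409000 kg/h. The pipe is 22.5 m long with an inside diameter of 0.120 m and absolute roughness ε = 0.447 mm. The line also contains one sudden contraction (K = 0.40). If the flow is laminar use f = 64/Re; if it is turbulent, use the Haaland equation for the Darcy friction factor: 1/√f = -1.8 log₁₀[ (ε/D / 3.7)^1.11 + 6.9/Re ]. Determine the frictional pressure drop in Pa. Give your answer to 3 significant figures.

ΔP ≈ 534000 Pa

ṁ = 409000 kg/h = 409000/3600 = 113.6 kg/s.
A = πD²/4 = π(0.12)²/4 = 0.01131 m²; mean velocity V = ṁ/(ρA) = 113.6/(1260 · 0.01131) = 7.973 m/s.
Reynolds number Re = ρVD/μ = 1260 · 7.973 · 0.12 / 1.3 = 927.3.
Re < 2300 → laminar flow, so f = 64/Re = 64/927.3 = 0.06902 (the turbulent correlation is not needed).
Total minor-loss coefficient ΣK = 1·0.4 = 0.4.
ΔP = [f·L/D + ΣK]·(ρV²/2) = [0.06902·22.5/0.12 + 0.4]·(1260·7.973²/2) = [12.94 + 0.4]·4.004e+04 = 5.342e+05 Pa.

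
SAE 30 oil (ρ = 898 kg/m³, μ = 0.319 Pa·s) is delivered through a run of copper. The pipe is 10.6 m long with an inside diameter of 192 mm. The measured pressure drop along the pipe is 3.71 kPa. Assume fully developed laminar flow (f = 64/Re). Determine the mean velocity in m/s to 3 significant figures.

For laminar flow, f = 64/Re with Re = ρVD/μ, so Darcy-Weisbach reduces to ΔP = 32μLV/D². Solving for V: V = ΔP·D²/(32μL) = 3710·(0.192)²/(32·0.319·10.6) = 1.264 m/s.
Check: Re = ρVD/μ = 898·1.264·0.192/0.319 = 683.2 < 2300, so the laminar assumption holds.

V ≈ 1.26 m/s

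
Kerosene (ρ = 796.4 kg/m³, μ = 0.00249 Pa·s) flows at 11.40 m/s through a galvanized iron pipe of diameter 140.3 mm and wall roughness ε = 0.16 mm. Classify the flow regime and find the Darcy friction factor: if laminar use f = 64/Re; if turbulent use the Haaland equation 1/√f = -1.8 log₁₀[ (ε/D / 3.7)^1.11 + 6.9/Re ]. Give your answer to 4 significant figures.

Re = ρVD/μ = 796.4·11.4·0.1403/0.00249 = 5.116e+05.
Re > 4000 → turbulent. ε/D = 0.00016/0.1403 = 0.00114; Haaland: 1/√f = -1.8 log₁₀[0.000127 + 1.35e-05] = 6.936, so f = 0.02079.

f ≈ 0.02079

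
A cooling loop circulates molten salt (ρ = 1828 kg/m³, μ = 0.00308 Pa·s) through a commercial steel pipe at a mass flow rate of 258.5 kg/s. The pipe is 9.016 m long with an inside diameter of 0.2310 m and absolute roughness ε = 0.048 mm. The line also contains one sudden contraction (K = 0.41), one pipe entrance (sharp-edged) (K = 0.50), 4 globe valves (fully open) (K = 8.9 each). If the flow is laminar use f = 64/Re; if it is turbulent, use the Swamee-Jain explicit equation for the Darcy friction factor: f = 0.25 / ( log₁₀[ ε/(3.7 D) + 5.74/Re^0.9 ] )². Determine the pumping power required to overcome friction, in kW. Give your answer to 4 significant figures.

A = πD²/4 = π(0.231)²/4 = 0.04191 m²; mean velocity V = ṁ/(ρA) = 258.5/(1828 · 0.04191) = 3.374 m/s.
Reynolds number Re = ρVD/μ = 1828 · 3.374 · 0.231 / 0.00308 = 4.626e+05.
Re > 4000 → turbulent. Relative roughness ε/D = 4.8e-05/0.231 = 0.000208. Swamee-Jain: f = 0.25/(log₁₀[0.000208/3.7 + 5.74/4.626e+05^0.9])² = 0.25/(log₁₀[5.62e-05 + 4.57e-05])² = 0.25/(-3.992)² = 0.01569.
Total minor-loss coefficient ΣK = 1·0.41 + 1·0.5 + 4·8.9 = 36.5.
ΔP = [f·L/D + ΣK]·(ρV²/2) = [0.01569·9.016/0.231 + 36.5]·(1828·3.374²/2) = [0.6123 + 36.5]·1.041e+04 = 3.863e+05 Pa.
Q = ṁ/ρ = 258.5/1828 = 0.1414 m³/s.
Pumping power P = QΔP = 0.1414·3.863e+05 = 54627 W = 54.63 kW.

P ≈ 54.63 kW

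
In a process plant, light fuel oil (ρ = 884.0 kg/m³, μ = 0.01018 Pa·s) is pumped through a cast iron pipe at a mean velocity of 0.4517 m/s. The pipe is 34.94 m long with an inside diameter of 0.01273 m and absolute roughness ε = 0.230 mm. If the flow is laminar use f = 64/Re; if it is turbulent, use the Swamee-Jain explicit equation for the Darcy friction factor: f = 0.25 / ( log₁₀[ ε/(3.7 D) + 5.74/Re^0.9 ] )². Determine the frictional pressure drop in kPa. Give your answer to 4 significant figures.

ΔP ≈ 31.73 kPa

Reynolds number Re = ρVD/μ = 884 · 0.4517 · 0.01273 / 0.0102 = 499.3.
Re < 2300 → laminar flow, so f = 64/Re = 64/499.3 = 0.1282 (the turbulent correlation is not needed).
Darcy-Weisbach: ΔP = f(L/D)(ρV²/2) = 0.1282·(34.94/0.01273)·(884·0.4517²/2) = 0.1282·2745·90.18 = 3.173e+04 Pa.
ΔP = 3.173e+04 Pa = 31.73 kPa.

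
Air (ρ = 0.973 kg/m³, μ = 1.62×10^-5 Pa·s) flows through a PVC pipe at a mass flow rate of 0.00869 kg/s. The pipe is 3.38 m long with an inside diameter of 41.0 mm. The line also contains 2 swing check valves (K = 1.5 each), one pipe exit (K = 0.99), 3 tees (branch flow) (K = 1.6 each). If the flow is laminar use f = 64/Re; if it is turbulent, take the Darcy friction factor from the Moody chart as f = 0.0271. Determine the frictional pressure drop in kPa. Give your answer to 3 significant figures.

A = πD²/4 = π(0.041)²/4 = 0.00132 m²; mean velocity V = ṁ/(ρA) = 0.00869/(0.973 · 0.00132) = 6.765 m/s.
Reynolds number Re = ρVD/μ = 0.973 · 6.765 · 0.041 / 1.62e-05 = 1.666e+04.
Re > 4000 → turbulent; use the Moody-chart value f = 0.0271.
Total minor-loss coefficient ΣK = 2·1.5 + 1·0.99 + 3·1.6 = 8.79.
ΔP = [f·L/D + ΣK]·(ρV²/2) = [0.0271·3.38/0.041 + 8.79]·(0.973·6.765²/2) = [2.234 + 8.79]·22.26 = 245.4 Pa.
ΔP = 245.4 Pa = 0.245 kPa.

ΔP ≈ 0.245 kPa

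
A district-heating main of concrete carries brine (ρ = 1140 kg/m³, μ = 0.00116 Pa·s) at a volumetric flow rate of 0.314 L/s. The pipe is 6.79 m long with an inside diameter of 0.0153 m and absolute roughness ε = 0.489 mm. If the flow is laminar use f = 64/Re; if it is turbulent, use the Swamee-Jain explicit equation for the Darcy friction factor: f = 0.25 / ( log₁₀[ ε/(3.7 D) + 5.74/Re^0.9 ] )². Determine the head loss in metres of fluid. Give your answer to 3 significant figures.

h_f ≈ 3.99 m

Q = 0.314 L/s = 0.314/1000 = 0.000314 m³/s.
Cross-sectional area A = πD²/4 = π(0.0153)²/4 = 0.0001839 m²; mean velocity V = Q/A = 0.000314/0.0001839 = 1.708 m/s.
Reynolds number Re = ρVD/μ = 1140 · 1.708 · 0.0153 / 0.00116 = 2.568e+04.
Re > 4000 → turbulent. Relative roughness ε/D = 0.000489/0.0153 = 0.032. Swamee-Jain: f = 0.25/(log₁₀[0.032/3.7 + 5.74/2.568e+04^0.9])² = 0.25/(log₁₀[0.00864 + 0.000617])² = 0.25/(-2.034)² = 0.06045.
Darcy-Weisbach: ΔP = f(L/D)(ρV²/2) = 0.06045·(6.79/0.0153)·(1140·1.708²/2) = 0.06045·443.8·1663 = 4.46e+04 Pa.
Head loss h_f = ΔP/(ρg) = 4.46e+04/(1140·9.81) = 3.99 m.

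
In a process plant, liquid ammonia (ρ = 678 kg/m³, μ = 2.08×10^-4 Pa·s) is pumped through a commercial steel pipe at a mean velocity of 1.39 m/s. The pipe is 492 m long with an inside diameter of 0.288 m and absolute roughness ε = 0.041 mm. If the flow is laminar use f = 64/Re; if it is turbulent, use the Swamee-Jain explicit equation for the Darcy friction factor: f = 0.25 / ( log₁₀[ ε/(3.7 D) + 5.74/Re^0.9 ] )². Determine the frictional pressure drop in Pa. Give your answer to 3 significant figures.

ΔP ≈ 15500 Pa

Reynolds number Re = ρVD/μ = 678 · 1.39 · 0.288 / 0.000208 = 1.305e+06.
Re > 4000 → turbulent. Relative roughness ε/D = 4.1e-05/0.288 = 0.000142. Swamee-Jain: f = 0.25/(log₁₀[0.000142/3.7 + 5.74/1.305e+06^0.9])² = 0.25/(log₁₀[3.85e-05 + 1.8e-05])² = 0.25/(-4.248)² = 0.01385.
Darcy-Weisbach: ΔP = f(L/D)(ρV²/2) = 0.01385·(492/0.288)·(678·1.39²/2) = 0.01385·1708·655 = 1.55e+04 Pa.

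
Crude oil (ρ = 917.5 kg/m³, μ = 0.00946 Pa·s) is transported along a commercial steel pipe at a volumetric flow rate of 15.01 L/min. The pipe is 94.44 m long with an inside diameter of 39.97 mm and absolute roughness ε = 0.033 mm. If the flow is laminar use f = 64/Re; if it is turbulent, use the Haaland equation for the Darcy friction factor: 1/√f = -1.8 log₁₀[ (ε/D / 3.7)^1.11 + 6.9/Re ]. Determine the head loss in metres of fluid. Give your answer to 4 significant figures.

Q = 15.01 L/min = 15.01/60000 = 0.0002502 m³/s.
Cross-sectional area A = πD²/4 = π(0.03997)²/4 = 0.001255 m²; mean velocity V = Q/A = 0.0002502/0.001255 = 0.1994 m/s.
Reynolds number Re = ρVD/μ = 917.5 · 0.1994 · 0.03997 / 0.00946 = 772.9.
Re < 2300 → laminar flow, so f = 64/Re = 64/772.9 = 0.08281 (the turbulent correlation is not needed).
Darcy-Weisbach: ΔP = f(L/D)(ρV²/2) = 0.08281·(94.44/0.03997)·(917.5·0.1994²/2) = 0.08281·2363·18.24 = 3568 Pa.
Head loss h_f = ΔP/(ρg) = 3568/(917.5·9.81) = 0.3964 m.

h_f ≈ 0.3964 m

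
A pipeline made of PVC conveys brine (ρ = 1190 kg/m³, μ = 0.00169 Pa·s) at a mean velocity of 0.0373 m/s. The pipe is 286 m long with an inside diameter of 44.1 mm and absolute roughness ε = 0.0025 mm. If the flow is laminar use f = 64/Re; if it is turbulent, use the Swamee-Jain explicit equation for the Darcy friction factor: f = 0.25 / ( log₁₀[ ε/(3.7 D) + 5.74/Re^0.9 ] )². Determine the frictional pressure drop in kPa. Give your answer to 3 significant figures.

ΔP ≈ 0.297 kPa

Reynolds number Re = ρVD/μ = 1190 · 0.0373 · 0.0441 / 0.00169 = 1158.
Re < 2300 → laminar flow, so f = 64/Re = 64/1158 = 0.05526 (the turbulent correlation is not needed).
Darcy-Weisbach: ΔP = f(L/D)(ρV²/2) = 0.05526·(286/0.0441)·(1190·0.0373²/2) = 0.05526·6485·0.8278 = 296.6 Pa.
ΔP = 296.6 Pa = 0.297 kPa.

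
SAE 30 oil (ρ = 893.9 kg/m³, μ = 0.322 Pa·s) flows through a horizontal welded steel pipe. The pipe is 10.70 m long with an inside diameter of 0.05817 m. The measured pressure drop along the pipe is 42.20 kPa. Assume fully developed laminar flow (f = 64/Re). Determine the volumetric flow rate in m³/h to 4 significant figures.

Q ≈ 12.39 m³/h

For laminar flow, f = 64/Re with Re = ρVD/μ, so Darcy-Weisbach reduces to ΔP = 32μLV/D². Solving for V: V = ΔP·D²/(32μL) = 4.22e+04·(0.05817)²/(32·0.322·10.7) = 1.295 m/s.
Check: Re = ρVD/μ = 893.9·1.295·0.05817/0.322 = 209.1 < 2300, so the laminar assumption holds.
Q = V·A = 1.295·(π/4·0.05817²) = 0.003442 m³/s = 12.39 m³/h.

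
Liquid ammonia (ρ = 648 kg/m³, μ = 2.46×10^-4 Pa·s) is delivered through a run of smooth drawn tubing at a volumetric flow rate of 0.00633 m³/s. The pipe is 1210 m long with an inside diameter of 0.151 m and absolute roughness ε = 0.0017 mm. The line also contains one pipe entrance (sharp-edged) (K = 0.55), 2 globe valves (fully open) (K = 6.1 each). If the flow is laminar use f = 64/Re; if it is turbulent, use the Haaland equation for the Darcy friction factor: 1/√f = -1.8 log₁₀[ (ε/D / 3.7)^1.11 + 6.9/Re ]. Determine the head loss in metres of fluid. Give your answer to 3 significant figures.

Cross-sectional area A = πD²/4 = π(0.151)²/4 = 0.01791 m²; mean velocity V = Q/A = 0.00633/0.01791 = 0.3535 m/s.
Reynolds number Re = ρVD/μ = 648 · 0.3535 · 0.151 / 0.000246 = 1.406e+05.
Re > 4000 → turbulent. Relative roughness ε/D = 1.7e-06/0.151 = 1.13e-05. Haaland: 1/√f = -1.8 log₁₀[(1.13e-05/3.7)^1.11 + 6.9/1.406e+05] = -1.8 log₁₀[7.52e-07 + 4.91e-05] = 7.745, so f = 0.01667.
Total minor-loss coefficient ΣK = 1·0.55 + 2·6.1 = 12.8.
ΔP = [f·L/D + ΣK]·(ρV²/2) = [0.01667·1210/0.151 + 12.8]·(648·0.3535²/2) = [133.6 + 12.8]·40.48 = 5925 Pa.
Head loss h_f = ΔP/(ρg) = 5925/(648·9.81) = 0.932 m.

h_f ≈ 0.932 m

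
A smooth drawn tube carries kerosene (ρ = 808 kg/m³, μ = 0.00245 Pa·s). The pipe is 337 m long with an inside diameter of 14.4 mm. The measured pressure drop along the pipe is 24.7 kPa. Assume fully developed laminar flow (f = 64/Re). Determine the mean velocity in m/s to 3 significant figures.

V ≈ 0.194 m/s

For laminar flow, f = 64/Re with Re = ρVD/μ, so Darcy-Weisbach reduces to ΔP = 32μLV/D². Solving for V: V = ΔP·D²/(32μL) = 2.47e+04·(0.0144)²/(32·0.00245·337) = 0.1939 m/s.
Check: Re = ρVD/μ = 808·0.1939·0.0144/0.00245 = 920.6 < 2300, so the laminar assumption holds.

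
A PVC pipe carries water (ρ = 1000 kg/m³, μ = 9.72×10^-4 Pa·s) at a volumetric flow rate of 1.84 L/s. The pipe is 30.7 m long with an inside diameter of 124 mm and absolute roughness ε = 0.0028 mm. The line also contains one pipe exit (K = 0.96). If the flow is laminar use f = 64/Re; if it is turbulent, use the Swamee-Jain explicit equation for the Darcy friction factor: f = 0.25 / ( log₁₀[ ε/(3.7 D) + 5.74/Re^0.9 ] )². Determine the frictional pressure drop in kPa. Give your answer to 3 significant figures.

Q = 1.84 L/s = 1.84/1000 = 0.00184 m³/s.
Cross-sectional area A = πD²/4 = π(0.124)²/4 = 0.01208 m²; mean velocity V = Q/A = 0.00184/0.01208 = 0.1524 m/s.
Reynolds number Re = ρVD/μ = 1000 · 0.1524 · 0.124 / 0.000972 = 1.944e+04.
Re > 4000 → turbulent. Relative roughness ε/D = 2.8e-06/0.124 = 2.26e-05. Swamee-Jain: f = 0.25/(log₁₀[2.26e-05/3.7 + 5.74/1.944e+04^0.9])² = 0.25/(log₁₀[6.1e-06 + 0.000793])² = 0.25/(-3.098)² = 0.02606.
Total minor-loss coefficient ΣK = 1·0.96 = 0.96.
ΔP = [f·L/D + ΣK]·(ρV²/2) = [0.02606·30.7/0.124 + 0.96]·(1000·0.1524²/2) = [6.451 + 0.96]·11.61 = 86.02 Pa.
ΔP = 86.02 Pa = 0.0860 kPa.

ΔP ≈ 0.0860 kPa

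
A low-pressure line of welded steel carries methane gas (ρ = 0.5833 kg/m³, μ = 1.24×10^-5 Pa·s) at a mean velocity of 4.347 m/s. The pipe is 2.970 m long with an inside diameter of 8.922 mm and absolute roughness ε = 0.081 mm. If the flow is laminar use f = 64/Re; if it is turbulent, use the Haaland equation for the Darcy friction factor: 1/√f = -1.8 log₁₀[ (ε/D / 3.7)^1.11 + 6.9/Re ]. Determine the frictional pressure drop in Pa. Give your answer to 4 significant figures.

ΔP ≈ 64.36 Pa

Reynolds number Re = ρVD/μ = 0.5833 · 4.347 · 0.008922 / 1.24e-05 = 1824.
Re < 2300 → laminar flow, so f = 64/Re = 64/1824 = 0.03508 (the turbulent correlation is not needed).
Darcy-Weisbach: ΔP = f(L/D)(ρV²/2) = 0.03508·(2.97/0.008922)·(0.5833·4.347²/2) = 0.03508·332.9·5.511 = 64.36 Pa.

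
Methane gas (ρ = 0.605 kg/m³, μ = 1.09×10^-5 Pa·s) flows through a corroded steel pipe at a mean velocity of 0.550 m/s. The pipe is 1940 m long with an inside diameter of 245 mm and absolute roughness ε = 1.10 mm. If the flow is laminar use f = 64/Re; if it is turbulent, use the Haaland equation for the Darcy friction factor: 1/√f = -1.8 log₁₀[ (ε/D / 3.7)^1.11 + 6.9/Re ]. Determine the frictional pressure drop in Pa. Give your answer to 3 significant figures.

ΔP ≈ 28.1 Pa

Reynolds number Re = ρVD/μ = 0.605 · 0.55 · 0.245 / 1.09e-05 = 7479.
Re > 4000 → turbulent. Relative roughness ε/D = 0.0011/0.245 = 0.00449. Haaland: 1/√f = -1.8 log₁₀[(0.00449/3.7)^1.11 + 6.9/7479] = -1.8 log₁₀[0.00058 + 0.000923] = 5.082, so f = 0.03872.
Darcy-Weisbach: ΔP = f(L/D)(ρV²/2) = 0.03872·(1940/0.245)·(0.605·0.55²/2) = 0.03872·7918·0.09151 = 28.06 Pa.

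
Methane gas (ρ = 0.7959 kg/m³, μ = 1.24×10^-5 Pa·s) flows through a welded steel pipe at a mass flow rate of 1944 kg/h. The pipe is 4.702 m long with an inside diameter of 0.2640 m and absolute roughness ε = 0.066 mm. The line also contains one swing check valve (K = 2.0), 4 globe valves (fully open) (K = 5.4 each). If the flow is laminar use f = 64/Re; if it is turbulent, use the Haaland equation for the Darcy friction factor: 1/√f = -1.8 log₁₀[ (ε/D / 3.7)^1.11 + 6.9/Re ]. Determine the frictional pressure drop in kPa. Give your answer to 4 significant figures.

ΔP ≈ 1.461 kPa

ṁ = 1944 kg/h = 1944/3600 = 0.54 kg/s.
A = πD²/4 = π(0.264)²/4 = 0.05474 m²; mean velocity V = ṁ/(ρA) = 0.54/(0.7959 · 0.05474) = 12.39 m/s.
Reynolds number Re = ρVD/μ = 0.7959 · 12.39 · 0.264 / 1.24e-05 = 2.1e+05.
Re > 4000 → turbulent. Relative roughness ε/D = 6.6e-05/0.264 = 0.00025. Haaland: 1/√f = -1.8 log₁₀[(0.00025/3.7)^1.11 + 6.9/2.1e+05] = -1.8 log₁₀[2.35e-05 + 3.29e-05] = 7.648, so f = 0.01709.
Total minor-loss coefficient ΣK = 1·2 + 4·5.4 = 23.6.
ΔP = [f·L/D + ΣK]·(ρV²/2) = [0.01709·4.702/0.264 + 23.6]·(0.7959·12.39²/2) = [0.3045 + 23.6]·61.14 = 1461 Pa.
ΔP = 1461 Pa = 1.461 kPa.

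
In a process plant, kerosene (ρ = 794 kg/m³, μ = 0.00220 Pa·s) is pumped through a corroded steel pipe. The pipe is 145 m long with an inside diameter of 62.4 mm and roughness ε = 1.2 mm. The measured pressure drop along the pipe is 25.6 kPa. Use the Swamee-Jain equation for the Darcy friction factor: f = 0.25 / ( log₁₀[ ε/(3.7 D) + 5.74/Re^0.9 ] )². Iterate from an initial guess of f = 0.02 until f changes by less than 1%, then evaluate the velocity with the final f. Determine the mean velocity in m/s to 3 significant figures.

V ≈ 0.738 m/s

Rearranging Darcy-Weisbach: V = √(2·ΔP·D/(f·L·ρ)). With ε/D = 0.0012/0.0624 = 0.0192, iterate starting from f = 0.02:
  f = 0.02 → V = √(2·2.56e+04·0.0624/(0.02·145·794)) = 1.178 m/s; Re = ρVD/μ = 2.653e+04; f → 0.04997
  f = 0.04997 → V = 0.7452 m/s; Re = 1.678e+04; f → 0.05098
  f = 0.05098 → V = 0.7378 m/s; Re = 1.662e+04; f → 0.05101
Converged (Δf/f < 1%). With the final f = 0.05101: V = √(2·2.56e+04·0.0624/(0.05101·145·794)) = 0.7376 m/s.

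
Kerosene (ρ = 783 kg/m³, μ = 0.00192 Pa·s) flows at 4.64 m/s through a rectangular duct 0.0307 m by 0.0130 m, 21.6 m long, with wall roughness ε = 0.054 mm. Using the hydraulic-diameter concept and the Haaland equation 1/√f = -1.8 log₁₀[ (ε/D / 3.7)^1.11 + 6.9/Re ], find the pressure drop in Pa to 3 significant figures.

ΔP ≈ 292000 Pa

Hydraulic diameter D_h = 4A/P = 4·(0.0307·0.013)/(2·(0.0307+0.013)) = 0.001596/0.0874 = 0.01827 m.
Re = ρVD_h/μ = 783·4.64·0.01827/0.00192 = 3.456e+04.
ε/D_h = 5.4e-05/0.01827 = 0.00296; Haaland gives 1/√f = -1.8 log₁₀[0.000365+0.0002] = 5.847, so f = 0.02925.
ΔP = f(L/D_h)(ρV²/2) = 0.02925·21.6/0.01827·8429 = 2.915e+05 Pa.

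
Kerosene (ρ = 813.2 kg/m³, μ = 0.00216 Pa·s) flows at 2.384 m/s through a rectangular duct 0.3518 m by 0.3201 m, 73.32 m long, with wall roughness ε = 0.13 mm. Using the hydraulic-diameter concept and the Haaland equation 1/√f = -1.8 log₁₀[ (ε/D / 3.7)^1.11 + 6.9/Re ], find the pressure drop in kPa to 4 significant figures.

ΔP ≈ 8.788 kPa

Hydraulic diameter D_h = 4A/P = 4·(0.3518·0.3201)/(2·(0.3518+0.3201)) = 0.4504/1.344 = 0.3352 m.
Re = ρVD_h/μ = 813.2·2.384·0.3352/0.00216 = 3.009e+05.
ε/D_h = 0.00013/0.3352 = 0.000388; Haaland gives 1/√f = -1.8 log₁₀[3.83e-05+2.29e-05] = 7.584, so f = 0.01739.
ΔP = f(L/D_h)(ρV²/2) = 0.01739·73.32/0.3352·2311 = 8788 Pa.
ΔP = 8.788 kPa.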